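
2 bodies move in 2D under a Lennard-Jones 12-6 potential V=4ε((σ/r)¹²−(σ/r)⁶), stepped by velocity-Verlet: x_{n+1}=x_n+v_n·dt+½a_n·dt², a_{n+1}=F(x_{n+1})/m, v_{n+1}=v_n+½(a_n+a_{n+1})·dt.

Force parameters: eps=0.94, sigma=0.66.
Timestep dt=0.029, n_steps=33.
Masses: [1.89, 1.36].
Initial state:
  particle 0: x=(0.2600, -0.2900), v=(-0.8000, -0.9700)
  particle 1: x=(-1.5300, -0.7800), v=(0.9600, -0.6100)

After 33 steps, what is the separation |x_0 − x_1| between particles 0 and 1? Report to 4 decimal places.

1.2292

step 0: x0=(0.2600, -0.2900) x1=(-1.5300, -0.7800)
step 1: x0=(0.2368, -0.3181) x1=(-1.5022, -0.7977)
step 2: x0=(0.2136, -0.3463) x1=(-1.4743, -0.8154)
step 3: x0=(0.1903, -0.3744) x1=(-1.4464, -0.8330)
step 4: x0=(0.1671, -0.4026) x1=(-1.4185, -0.8507)
step 5: x0=(0.1438, -0.4307) x1=(-1.3905, -0.8684)
step 6: x0=(0.1205, -0.4589) x1=(-1.3626, -0.8860)
step 7: x0=(0.0972, -0.4870) x1=(-1.3345, -0.9037)
step 8: x0=(0.0738, -0.5152) x1=(-1.3064, -0.9213)
step 9: x0=(0.0503, -0.5434) x1=(-1.2782, -0.9389)
step 10: x0=(0.0268, -0.5716) x1=(-1.2499, -0.9564)
step 11: x0=(0.0031, -0.5999) x1=(-1.2215, -0.9739)
step 12: x0=(-0.0206, -0.6282) x1=(-1.1928, -0.9914)
step 13: x0=(-0.0446, -0.6566) x1=(-1.1639, -1.0088)
step 14: x0=(-0.0688, -0.6850) x1=(-1.1347, -1.0260)
step 15: x0=(-0.0933, -0.7135) x1=(-1.1050, -1.0432)
step 16: x0=(-0.1183, -0.7422) x1=(-1.0747, -1.0601)
step 17: x0=(-0.1439, -0.7711) x1=(-1.0436, -1.0767)
step 18: x0=(-0.1703, -0.8003) x1=(-1.0112, -1.0929)
step 19: x0=(-0.1980, -0.8299) x1=(-0.9771, -1.1086)
step 20: x0=(-0.2271, -0.8600) x1=(-0.9411, -1.1235)
step 21: x0=(-0.2569, -0.8904) x1=(-0.9040, -1.1381)
step 22: x0=(-0.2818, -0.9189) x1=(-0.8739, -1.1553)
step 23: x0=(-0.2803, -0.9368) x1=(-0.8803, -1.1871)
step 24: x0=(-0.2603, -0.9471) x1=(-0.9126, -1.2297)
step 25: x0=(-0.2379, -0.9563) x1=(-0.9481, -1.2736)
step 26: x0=(-0.2166, -0.9660) x1=(-0.9821, -1.3169)
step 27: x0=(-0.1967, -0.9763) x1=(-1.0142, -1.3594)
step 28: x0=(-0.1778, -0.9871) x1=(-1.0448, -1.4011)
step 29: x0=(-0.1597, -0.9983) x1=(-1.0743, -1.4423)
step 30: x0=(-0.1422, -1.0098) x1=(-1.1031, -1.4832)
step 31: x0=(-0.1251, -1.0215) x1=(-1.1312, -1.5237)
step 32: x0=(-0.1083, -1.0333) x1=(-1.1590, -1.5641)
step 33: x0=(-0.0917, -1.0452) x1=(-1.1864, -1.6043)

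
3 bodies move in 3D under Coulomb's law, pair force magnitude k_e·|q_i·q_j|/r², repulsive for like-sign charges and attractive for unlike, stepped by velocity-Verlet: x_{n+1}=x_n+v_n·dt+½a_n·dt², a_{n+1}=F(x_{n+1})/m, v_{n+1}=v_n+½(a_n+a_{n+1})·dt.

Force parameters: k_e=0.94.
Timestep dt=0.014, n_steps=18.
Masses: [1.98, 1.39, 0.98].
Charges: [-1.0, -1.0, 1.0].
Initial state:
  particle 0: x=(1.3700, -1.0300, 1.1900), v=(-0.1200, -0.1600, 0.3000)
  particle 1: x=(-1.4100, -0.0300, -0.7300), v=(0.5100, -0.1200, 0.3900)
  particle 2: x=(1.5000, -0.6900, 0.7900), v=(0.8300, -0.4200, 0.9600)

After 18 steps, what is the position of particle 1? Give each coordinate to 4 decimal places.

(-1.2813, -0.0601, -0.6318)

step 0: x0=(1.3700, -1.0300, 1.1900) x1=(-1.4100, -0.0300, -0.7300) x2=(1.5000, -0.6900, 0.7900)
step 1: x0=(1.3684, -1.0321, 1.1941) x1=(-1.4029, -0.0317, -0.7245) x2=(1.5115, -0.6961, 0.8037)
step 2: x0=(1.3668, -1.0341, 1.1979) x1=(-1.3957, -0.0334, -0.7191) x2=(1.5229, -0.7026, 0.8178)
step 3: x0=(1.3654, -1.0358, 1.2015) x1=(-1.3886, -0.0350, -0.7136) x2=(1.5340, -0.7095, 0.8324)
step 4: x0=(1.3641, -1.0373, 1.2049) x1=(-1.3814, -0.0367, -0.7082) x2=(1.5449, -0.7168, 0.8476)
step 5: x0=(1.3629, -1.0386, 1.2081) x1=(-1.3743, -0.0384, -0.7027) x2=(1.5555, -0.7246, 0.8632)
step 6: x0=(1.3618, -1.0397, 1.2109) x1=(-1.3671, -0.0401, -0.6972) x2=(1.5659, -0.7328, 0.8792)
step 7: x0=(1.3609, -1.0405, 1.2136) x1=(-1.3600, -0.0417, -0.6918) x2=(1.5759, -0.7416, 0.8958)
step 8: x0=(1.3602, -1.0411, 1.2160) x1=(-1.3528, -0.0434, -0.6863) x2=(1.5855, -0.7508, 0.9130)
step 9: x0=(1.3597, -1.0415, 1.2181) x1=(-1.3457, -0.0451, -0.6809) x2=(1.5947, -0.7605, 0.9306)
step 10: x0=(1.3594, -1.0416, 1.2200) x1=(-1.3385, -0.0468, -0.6754) x2=(1.6035, -0.7707, 0.9487)
step 11: x0=(1.3594, -1.0414, 1.2216) x1=(-1.3314, -0.0484, -0.6700) x2=(1.6118, -0.7814, 0.9674)
step 12: x0=(1.3596, -1.0410, 1.2229) x1=(-1.3242, -0.0501, -0.6645) x2=(1.6195, -0.7927, 0.9867)
step 13: x0=(1.3602, -1.0403, 1.2240) x1=(-1.3171, -0.0518, -0.6591) x2=(1.6266, -0.8046, 1.0065)
step 14: x0=(1.3611, -1.0392, 1.2248) x1=(-1.3099, -0.0534, -0.6536) x2=(1.6330, -0.8172, 1.0268)
step 15: x0=(1.3624, -1.0379, 1.2253) x1=(-1.3027, -0.0551, -0.6482) x2=(1.6386, -0.8303, 1.0477)
step 16: x0=(1.3641, -1.0362, 1.2255) x1=(-1.2956, -0.0568, -0.6427) x2=(1.6433, -0.8441, 1.0692)
step 17: x0=(1.3664, -1.0342, 1.2255) x1=(-1.2884, -0.0584, -0.6373) x2=(1.6469, -0.8586, 1.0912)
step 18: x0=(1.3692, -1.0318, 1.2252) x1=(-1.2813, -0.0601, -0.6318) x2=(1.6494, -0.8738, 1.1138)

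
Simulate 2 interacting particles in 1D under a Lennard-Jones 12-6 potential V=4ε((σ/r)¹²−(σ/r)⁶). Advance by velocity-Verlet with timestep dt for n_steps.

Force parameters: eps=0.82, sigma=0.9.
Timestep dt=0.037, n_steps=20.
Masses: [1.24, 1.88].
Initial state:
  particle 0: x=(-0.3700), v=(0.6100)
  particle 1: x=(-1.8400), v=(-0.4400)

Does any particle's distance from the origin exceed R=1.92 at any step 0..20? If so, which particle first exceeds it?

yes, particle 1

step 0: x0=(-0.3700) x1=(-1.8400)
step 1: x0=(-0.3478) x1=(-1.8561)
step 2: x0=(-0.3261) x1=(-1.8717)
step 3: x0=(-0.3050) x1=(-1.8870)
step 4: x0=(-0.2843) x1=(-1.9021)
step 5: x0=(-0.2640) x1=(-1.9169)
step 6: x0=(-0.2440) x1=(-1.9315)
step 7: x0=(-0.2243) x1=(-1.9458)
step 8: x0=(-0.2049) x1=(-1.9601)
step 9: x0=(-0.1856) x1=(-1.9742)
step 10: x0=(-0.1666) x1=(-1.9881)
step 11: x0=(-0.1477) x1=(-2.0020)
step 12: x0=(-0.1289) x1=(-2.0157)
step 13: x0=(-0.1103) x1=(-2.0294)
step 14: x0=(-0.0918) x1=(-2.0430)
step 15: x0=(-0.0735) x1=(-2.0565)
step 16: x0=(-0.0552) x1=(-2.0699)
step 17: x0=(-0.0370) x1=(-2.0833)
step 18: x0=(-0.0188) x1=(-2.0967)
step 19: x0=(-0.0008) x1=(-2.1100)
step 20: x0=(0.0172) x1=(-2.1233)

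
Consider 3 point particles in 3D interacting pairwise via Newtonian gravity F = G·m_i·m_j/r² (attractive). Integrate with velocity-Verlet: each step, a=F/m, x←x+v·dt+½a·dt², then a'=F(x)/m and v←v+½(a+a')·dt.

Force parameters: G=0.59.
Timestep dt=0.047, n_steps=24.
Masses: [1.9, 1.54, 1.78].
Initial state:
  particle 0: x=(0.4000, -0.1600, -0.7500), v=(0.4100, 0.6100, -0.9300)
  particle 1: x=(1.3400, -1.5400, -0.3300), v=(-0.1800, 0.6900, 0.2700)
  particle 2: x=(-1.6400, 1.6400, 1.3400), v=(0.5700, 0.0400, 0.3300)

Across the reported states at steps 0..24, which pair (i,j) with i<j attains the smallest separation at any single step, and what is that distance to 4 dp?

step 0: x0=(0.4000, -0.1600, -0.7500) x1=(1.3400, -1.5400, -0.3300) x2=(-1.6400, 1.6400, 1.3400)
step 1: x0=(0.4194, -0.1315, -0.7936) x1=(1.3313, -1.5072, -0.3174) x2=(-1.6131, 1.6418, 1.3554)
step 2: x0=(0.4390, -0.1035, -0.8368) x1=(1.3220, -1.4737, -0.3050) x2=(-1.5861, 1.6434, 1.3707)
step 3: x0=(0.4589, -0.0760, -0.8797) x1=(1.3123, -1.4394, -0.2928) x2=(-1.5588, 1.6449, 1.3858)
step 4: x0=(0.4790, -0.0489, -0.9223) x1=(1.3021, -1.4043, -0.2808) x2=(-1.5314, 1.6462, 1.4007)
step 5: x0=(0.4994, -0.0222, -0.9645) x1=(1.2914, -1.3685, -0.2692) x2=(-1.5038, 1.6473, 1.4155)
step 6: x0=(0.5199, 0.0040, -1.0063) x1=(1.2802, -1.3320, -0.2578) x2=(-1.4760, 1.6482, 1.4301)
step 7: x0=(0.5407, 0.0297, -1.0476) x1=(1.2685, -1.2947, -0.2468) x2=(-1.4480, 1.6490, 1.4445)
step 8: x0=(0.5616, 0.0550, -1.0885) x1=(1.2565, -1.2567, -0.2361) x2=(-1.4199, 1.6497, 1.4587)
step 9: x0=(0.5827, 0.0799, -1.1290) x1=(1.2440, -1.2179, -0.2257) x2=(-1.3916, 1.6502, 1.4728)
step 10: x0=(0.6040, 0.1043, -1.1689) x1=(1.2311, -1.1784, -0.2158) x2=(-1.3631, 1.6505, 1.4867)
step 11: x0=(0.6255, 0.1283, -1.2084) x1=(1.2178, -1.1382, -0.2063) x2=(-1.3345, 1.6506, 1.5004)
step 12: x0=(0.6470, 0.1518, -1.2473) x1=(1.2042, -1.0973, -0.1972) x2=(-1.3057, 1.6507, 1.5139)
step 13: x0=(0.6687, 0.1750, -1.2857) x1=(1.1901, -1.0557, -0.1886) x2=(-1.2767, 1.6505, 1.5272)
step 14: x0=(0.6906, 0.1977, -1.3235) x1=(1.1758, -1.0135, -0.1804) x2=(-1.2476, 1.6502, 1.5404)
step 15: x0=(0.7125, 0.2200, -1.3608) x1=(1.1611, -0.9705, -0.1727) x2=(-1.2182, 1.6498, 1.5533)
step 16: x0=(0.7345, 0.2419, -1.3974) x1=(1.1462, -0.9269, -0.1655) x2=(-1.1887, 1.6492, 1.5661)
step 17: x0=(0.7566, 0.2635, -1.4335) x1=(1.1309, -0.8826, -0.1588) x2=(-1.1591, 1.6484, 1.5786)
step 18: x0=(0.7788, 0.2846, -1.4690) x1=(1.1154, -0.8377, -0.1526) x2=(-1.1293, 1.6475, 1.5910)
step 19: x0=(0.8010, 0.3055, -1.5039) x1=(1.0997, -0.7922, -0.1469) x2=(-1.0993, 1.6465, 1.6032)
step 20: x0=(0.8232, 0.3259, -1.5382) x1=(1.0837, -0.7461, -0.1418) x2=(-1.0691, 1.6453, 1.6152)
step 21: x0=(0.8454, 0.3461, -1.5719) x1=(1.0675, -0.6995, -0.1372) x2=(-1.0388, 1.6439, 1.6270)
step 22: x0=(0.8677, 0.3659, -1.6049) x1=(1.0510, -0.6522, -0.1331) x2=(-1.0083, 1.6424, 1.6385)
step 23: x0=(0.8899, 0.3854, -1.6373) x1=(1.0345, -0.6044, -0.1296) x2=(-0.9777, 1.6408, 1.6499)
step 24: x0=(0.9122, 0.4047, -1.6691) x1=(1.0177, -0.5561, -0.1266) x2=(-0.9469, 1.6389, 1.6610)

pair (0,1), distance 1.7097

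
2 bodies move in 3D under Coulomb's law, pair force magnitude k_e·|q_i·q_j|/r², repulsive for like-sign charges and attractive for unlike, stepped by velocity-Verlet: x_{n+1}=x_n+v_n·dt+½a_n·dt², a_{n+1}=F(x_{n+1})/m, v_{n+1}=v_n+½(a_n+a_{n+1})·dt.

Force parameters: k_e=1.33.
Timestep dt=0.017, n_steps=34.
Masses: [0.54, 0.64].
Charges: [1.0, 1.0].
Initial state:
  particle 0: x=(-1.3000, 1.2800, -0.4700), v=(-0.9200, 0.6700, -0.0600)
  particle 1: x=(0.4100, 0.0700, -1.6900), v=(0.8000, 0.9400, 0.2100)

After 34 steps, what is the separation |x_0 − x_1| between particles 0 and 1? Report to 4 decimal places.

step 0: x0=(-1.3000, 1.2800, -0.4700) x1=(0.4100, 0.0700, -1.6900)
step 1: x0=(-1.3157, 1.2914, -0.4710) x1=(0.4236, 0.0860, -1.6865)
step 2: x0=(-1.3315, 1.3029, -0.4719) x1=(0.4373, 0.1019, -1.6830)
step 3: x0=(-1.3473, 1.3144, -0.4728) x1=(0.4511, 0.1177, -1.6795)
step 4: x0=(-1.3632, 1.3260, -0.4736) x1=(0.4650, 0.1335, -1.6761)
step 5: x0=(-1.3793, 1.3377, -0.4744) x1=(0.4789, 0.1493, -1.6728)
step 6: x0=(-1.3954, 1.3494, -0.4751) x1=(0.4929, 0.1650, -1.6695)
step 7: x0=(-1.4116, 1.3611, -0.4757) x1=(0.5070, 0.1807, -1.6662)
step 8: x0=(-1.4278, 1.3729, -0.4763) x1=(0.5211, 0.1963, -1.6630)
step 9: x0=(-1.4442, 1.3848, -0.4769) x1=(0.5353, 0.2119, -1.6598)
step 10: x0=(-1.4606, 1.3967, -0.4774) x1=(0.5496, 0.2274, -1.6567)
step 11: x0=(-1.4771, 1.4086, -0.4778) x1=(0.5639, 0.2430, -1.6536)
step 12: x0=(-1.4937, 1.4206, -0.4783) x1=(0.5783, 0.2584, -1.6505)
step 13: x0=(-1.5104, 1.4327, -0.4786) x1=(0.5928, 0.2739, -1.6475)
step 14: x0=(-1.5271, 1.4448, -0.4789) x1=(0.6073, 0.2892, -1.6445)
step 15: x0=(-1.5440, 1.4569, -0.4792) x1=(0.6219, 0.3046, -1.6416)
step 16: x0=(-1.5609, 1.4690, -0.4795) x1=(0.6366, 0.3199, -1.6387)
step 17: x0=(-1.5779, 1.4813, -0.4797) x1=(0.6513, 0.3352, -1.6358)
step 18: x0=(-1.5949, 1.4935, -0.4798) x1=(0.6661, 0.3505, -1.6330)
step 19: x0=(-1.6121, 1.5058, -0.4799) x1=(0.6810, 0.3657, -1.6301)
step 20: x0=(-1.6293, 1.5181, -0.4800) x1=(0.6959, 0.3809, -1.6274)
step 21: x0=(-1.6466, 1.5305, -0.4801) x1=(0.7109, 0.3961, -1.6246)
step 22: x0=(-1.6639, 1.5428, -0.4801) x1=(0.7259, 0.4112, -1.6219)
step 23: x0=(-1.6813, 1.5553, -0.4801) x1=(0.7410, 0.4263, -1.6192)
step 24: x0=(-1.6988, 1.5677, -0.4800) x1=(0.7562, 0.4414, -1.6165)
step 25: x0=(-1.7164, 1.5802, -0.4799) x1=(0.7714, 0.4565, -1.6139)
step 26: x0=(-1.7340, 1.5927, -0.4798) x1=(0.7867, 0.4715, -1.6113)
step 27: x0=(-1.7517, 1.6053, -0.4796) x1=(0.8020, 0.4865, -1.6087)
step 28: x0=(-1.7695, 1.6179, -0.4795) x1=(0.8174, 0.5015, -1.6062)
step 29: x0=(-1.7873, 1.6305, -0.4793) x1=(0.8329, 0.5164, -1.6036)
step 30: x0=(-1.8052, 1.6431, -0.4790) x1=(0.8484, 0.5313, -1.6011)
step 31: x0=(-1.8232, 1.6558, -0.4788) x1=(0.8639, 0.5463, -1.5986)
step 32: x0=(-1.8412, 1.6684, -0.4785) x1=(0.8796, 0.5611, -1.5962)
step 33: x0=(-1.8593, 1.6812, -0.4782) x1=(0.8952, 0.5760, -1.5937)
step 34: x0=(-1.8774, 1.6939, -0.4778) x1=(0.9109, 0.5909, -1.5913)

3.1987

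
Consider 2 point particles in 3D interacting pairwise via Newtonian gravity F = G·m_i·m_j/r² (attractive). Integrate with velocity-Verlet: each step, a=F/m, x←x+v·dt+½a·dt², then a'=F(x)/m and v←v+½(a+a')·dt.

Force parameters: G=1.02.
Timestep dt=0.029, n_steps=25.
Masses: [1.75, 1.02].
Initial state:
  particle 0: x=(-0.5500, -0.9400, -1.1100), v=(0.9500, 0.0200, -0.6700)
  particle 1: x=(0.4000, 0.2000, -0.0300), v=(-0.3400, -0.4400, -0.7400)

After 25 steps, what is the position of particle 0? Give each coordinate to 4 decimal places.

step 0: x0=(-0.5500, -0.9400, -1.1100) x1=(0.4000, 0.2000, -0.0300)
step 1: x0=(-0.5224, -0.9393, -1.1294) x1=(0.3900, 0.1871, -0.0516)
step 2: x0=(-0.4946, -0.9385, -1.1485) x1=(0.3798, 0.1739, -0.0735)
step 3: x0=(-0.4667, -0.9375, -1.1676) x1=(0.3694, 0.1604, -0.0956)
step 4: x0=(-0.4387, -0.9363, -1.1864) x1=(0.3587, 0.1466, -0.1181)
step 5: x0=(-0.4106, -0.9350, -1.2051) x1=(0.3478, 0.1325, -0.1408)
step 6: x0=(-0.3822, -0.9334, -1.2236) x1=(0.3366, 0.1181, -0.1639)
step 7: x0=(-0.3538, -0.9316, -1.2418) x1=(0.3252, 0.1033, -0.1874)
step 8: x0=(-0.3252, -0.9297, -1.2599) x1=(0.3136, 0.0881, -0.2112)
step 9: x0=(-0.2965, -0.9275, -1.2777) x1=(0.3018, 0.0726, -0.2354)
step 10: x0=(-0.2677, -0.9250, -1.2953) x1=(0.2897, 0.0567, -0.2600)
step 11: x0=(-0.2387, -0.9224, -1.3126) x1=(0.2773, 0.0403, -0.2851)
step 12: x0=(-0.2095, -0.9195, -1.3297) x1=(0.2648, 0.0236, -0.3106)
step 13: x0=(-0.1803, -0.9163, -1.3465) x1=(0.2520, 0.0064, -0.3366)
step 14: x0=(-0.1509, -0.9128, -1.3630) x1=(0.2390, -0.0113, -0.3631)
step 15: x0=(-0.1214, -0.9091, -1.3792) x1=(0.2258, -0.0295, -0.3902)
step 16: x0=(-0.0918, -0.9051, -1.3950) x1=(0.2124, -0.0482, -0.4178)
step 17: x0=(-0.0620, -0.9007, -1.4105) x1=(0.1987, -0.0674, -0.4460)
step 18: x0=(-0.0322, -0.8960, -1.4255) x1=(0.1850, -0.0872, -0.4749)
step 19: x0=(-0.0023, -0.8910, -1.4402) x1=(0.1710, -0.1076, -0.5045)
step 20: x0=(0.0277, -0.8856, -1.4545) x1=(0.1569, -0.1286, -0.5349)
step 21: x0=(0.0578, -0.8798, -1.4682) x1=(0.1427, -0.1503, -0.5661)
step 22: x0=(0.0880, -0.8737, -1.4815) x1=(0.1284, -0.1727, -0.5981)
step 23: x0=(0.1181, -0.8670, -1.4943) x1=(0.1141, -0.1958, -0.6310)
step 24: x0=(0.1483, -0.8600, -1.5064) x1=(0.0998, -0.2197, -0.6650)
step 25: x0=(0.1784, -0.8524, -1.5180) x1=(0.0855, -0.2443, -0.7000)

(0.1784, -0.8524, -1.5180)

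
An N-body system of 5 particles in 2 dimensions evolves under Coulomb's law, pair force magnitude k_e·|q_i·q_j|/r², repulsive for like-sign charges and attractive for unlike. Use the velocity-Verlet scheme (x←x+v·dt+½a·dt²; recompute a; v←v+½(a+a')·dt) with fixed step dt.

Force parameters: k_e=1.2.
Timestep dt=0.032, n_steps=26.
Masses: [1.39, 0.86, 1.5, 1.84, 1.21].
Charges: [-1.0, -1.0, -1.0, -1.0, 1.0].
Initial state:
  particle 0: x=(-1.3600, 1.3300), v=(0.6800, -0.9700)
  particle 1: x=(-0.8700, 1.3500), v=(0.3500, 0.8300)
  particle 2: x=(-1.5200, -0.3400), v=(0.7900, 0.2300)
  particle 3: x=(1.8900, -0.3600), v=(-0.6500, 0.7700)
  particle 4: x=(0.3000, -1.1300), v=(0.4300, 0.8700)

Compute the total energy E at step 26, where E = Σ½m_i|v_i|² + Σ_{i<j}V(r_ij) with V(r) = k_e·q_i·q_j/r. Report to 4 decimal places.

6.0802

step 0: x0=(-1.3600, 1.3300) x1=(-0.8700, 1.3500) x2=(-1.5200, -0.3400) x3=(1.8900, -0.3600) x4=(0.3000, -1.1300)
step 1: x0=(-1.3401, 1.2990) x1=(-0.8558, 1.3768) x2=(-1.4947, -0.3329) x3=(1.8692, -0.3354) x4=(0.3137, -1.1019)
step 2: x0=(-1.3237, 1.2677) x1=(-0.8356, 1.4049) x2=(-1.4694, -0.3265) x3=(1.8483, -0.3110) x4=(0.3274, -1.0734)
step 3: x0=(-1.3107, 1.2358) x1=(-0.8099, 1.4348) x2=(-1.4441, -0.3207) x3=(1.8274, -0.2868) x4=(0.3410, -1.0444)
step 4: x0=(-1.3004, 1.2030) x1=(-0.7796, 1.4668) x2=(-1.4188, -0.3155) x3=(1.8065, -0.2627) x4=(0.3545, -1.0148)
step 5: x0=(-1.2924, 1.1694) x1=(-0.7454, 1.5010) x2=(-1.3935, -0.3110) x3=(1.7855, -0.2388) x4=(0.3680, -0.9848)
step 6: x0=(-1.2863, 1.1350) x1=(-0.7082, 1.5372) x2=(-1.3681, -0.3071) x3=(1.7644, -0.2151) x4=(0.3814, -0.9543)
step 7: x0=(-1.2815, 1.1000) x1=(-0.6685, 1.5754) x2=(-1.3426, -0.3040) x3=(1.7433, -0.1916) x4=(0.3948, -0.9232)
step 8: x0=(-1.2779, 1.0644) x1=(-0.6269, 1.6152) x2=(-1.3172, -0.3015) x3=(1.7222, -0.1682) x4=(0.4081, -0.8915)
step 9: x0=(-1.2753, 1.0284) x1=(-0.5837, 1.6566) x2=(-1.2916, -0.2997) x3=(1.7009, -0.1451) x4=(0.4214, -0.8593)
step 10: x0=(-1.2733, 0.9922) x1=(-0.5392, 1.6993) x2=(-1.2660, -0.2986) x3=(1.6796, -0.1222) x4=(0.4346, -0.8266)
step 11: x0=(-1.2720, 0.9559) x1=(-0.4937, 1.7432) x2=(-1.2403, -0.2983) x3=(1.6582, -0.0996) x4=(0.4478, -0.7932)
step 12: x0=(-1.2711, 0.9195) x1=(-0.4474, 1.7881) x2=(-1.2145, -0.2988) x3=(1.6367, -0.0771) x4=(0.4610, -0.7593)
step 13: x0=(-1.2707, 0.8832) x1=(-0.4004, 1.8340) x2=(-1.1885, -0.3000) x3=(1.6151, -0.0550) x4=(0.4741, -0.7247)
step 14: x0=(-1.2707, 0.8471) x1=(-0.3527, 1.8807) x2=(-1.1624, -0.3020) x3=(1.5935, -0.0331) x4=(0.4873, -0.6895)
step 15: x0=(-1.2710, 0.8112) x1=(-0.3045, 1.9282) x2=(-1.1361, -0.3049) x3=(1.5716, -0.0115) x4=(0.5004, -0.6537)
step 16: x0=(-1.2716, 0.7756) x1=(-0.2559, 1.9763) x2=(-1.1096, -0.3086) x3=(1.5497, 0.0098) x4=(0.5136, -0.6171)
step 17: x0=(-1.2725, 0.7404) x1=(-0.2069, 2.0251) x2=(-1.0829, -0.3132) x3=(1.5275, 0.0308) x4=(0.5268, -0.5799)
step 18: x0=(-1.2737, 0.7056) x1=(-0.1576, 2.0745) x2=(-1.0559, -0.3187) x3=(1.5052, 0.0515) x4=(0.5400, -0.5420)
step 19: x0=(-1.2752, 0.6713) x1=(-0.1080, 2.1244) x2=(-1.0286, -0.3251) x3=(1.4827, 0.0718) x4=(0.5533, -0.5034)
step 20: x0=(-1.2771, 0.6376) x1=(-0.0582, 2.1747) x2=(-1.0010, -0.3325) x3=(1.4600, 0.0918) x4=(0.5667, -0.4641)
step 21: x0=(-1.2793, 0.6044) x1=(-0.0081, 2.2256) x2=(-0.9729, -0.3407) x3=(1.4370, 0.1113) x4=(0.5803, -0.4239)
step 22: x0=(-1.2818, 0.5719) x1=(0.0421, 2.2768) x2=(-0.9445, -0.3499) x3=(1.4137, 0.1304) x4=(0.5941, -0.3830)
step 23: x0=(-1.2846, 0.5400) x1=(0.0925, 2.3285) x2=(-0.9156, -0.3600) x3=(1.3901, 0.1491) x4=(0.6081, -0.3413)
step 24: x0=(-1.2879, 0.5087) x1=(0.1431, 2.3806) x2=(-0.8862, -0.3711) x3=(1.3660, 0.1673) x4=(0.6225, -0.2986)
step 25: x0=(-1.2916, 0.4781) x1=(0.1938, 2.4330) x2=(-0.8563, -0.3830) x3=(1.3415, 0.1849) x4=(0.6373, -0.2551)
step 26: x0=(-1.2958, 0.4482) x1=(0.2447, 2.4858) x2=(-0.8257, -0.3958) x3=(1.3164, 0.2020) x4=(0.6526, -0.2107)
step 0 velocities: v0=(0.6800, -0.9700) v1=(0.3500, 0.8300) v2=(0.7900, 0.2300) v3=(-0.6500, 0.7700) v4=(0.4300, 0.8700)
step 0: KE=3.3359, PE=2.7480, E=6.0839
step 26 velocities: v0=(-0.1370, -0.9244) v1=(1.5909, 1.6545) v2=(0.9631, -0.4140) v3=(-0.7939, 0.5227) v4=(0.4908, 1.4060)
step 26: KE=5.8696, PE=0.2106, E=6.0802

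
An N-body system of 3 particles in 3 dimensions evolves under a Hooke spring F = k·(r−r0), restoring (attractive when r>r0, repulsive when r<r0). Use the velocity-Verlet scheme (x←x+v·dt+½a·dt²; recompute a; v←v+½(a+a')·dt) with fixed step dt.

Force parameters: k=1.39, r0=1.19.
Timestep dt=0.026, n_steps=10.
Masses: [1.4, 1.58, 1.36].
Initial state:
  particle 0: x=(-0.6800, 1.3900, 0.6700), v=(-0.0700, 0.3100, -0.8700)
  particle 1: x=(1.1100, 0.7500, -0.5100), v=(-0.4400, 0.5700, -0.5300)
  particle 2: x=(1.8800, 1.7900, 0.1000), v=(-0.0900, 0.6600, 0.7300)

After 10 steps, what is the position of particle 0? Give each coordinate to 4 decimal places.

(-0.6254, 1.4691, 0.4186)

step 0: x0=(-0.6800, 1.3900, 0.6700) x1=(1.1100, 0.7500, -0.5100) x2=(1.8800, 1.7900, 0.1000)
step 1: x0=(-0.6811, 1.3980, 0.6471) x1=(1.0983, 0.7650, -0.5236) x2=(1.8771, 1.8070, 0.1191)
step 2: x0=(-0.6806, 1.4060, 0.6236) x1=(1.0863, 0.7802, -0.5368) x2=(1.8732, 1.8238, 0.1382)
step 3: x0=(-0.6787, 1.4140, 0.5996) x1=(1.0738, 0.7957, -0.5496) x2=(1.8682, 1.8402, 0.1575)
step 4: x0=(-0.6753, 1.4219, 0.5751) x1=(1.0610, 0.8116, -0.5620) x2=(1.8621, 1.8563, 0.1768)
step 5: x0=(-0.6705, 1.4298, 0.5501) x1=(1.0478, 0.8277, -0.5740) x2=(1.8549, 1.8722, 0.1962)
step 6: x0=(-0.6642, 1.4376, 0.5246) x1=(1.0343, 0.8441, -0.5856) x2=(1.8467, 1.8877, 0.2156)
step 7: x0=(-0.6566, 1.4455, 0.4987) x1=(1.0204, 0.8608, -0.5968) x2=(1.8374, 1.9028, 0.2350)
step 8: x0=(-0.6475, 1.4534, 0.4724) x1=(1.0062, 0.8779, -0.6076) x2=(1.8271, 1.9176, 0.2543)
step 9: x0=(-0.6371, 1.4612, 0.4457) x1=(0.9917, 0.8952, -0.6180) x2=(1.8157, 1.9321, 0.2736)
step 10: x0=(-0.6254, 1.4691, 0.4186) x1=(0.9770, 0.9128, -0.6280) x2=(1.8033, 1.9462, 0.2928)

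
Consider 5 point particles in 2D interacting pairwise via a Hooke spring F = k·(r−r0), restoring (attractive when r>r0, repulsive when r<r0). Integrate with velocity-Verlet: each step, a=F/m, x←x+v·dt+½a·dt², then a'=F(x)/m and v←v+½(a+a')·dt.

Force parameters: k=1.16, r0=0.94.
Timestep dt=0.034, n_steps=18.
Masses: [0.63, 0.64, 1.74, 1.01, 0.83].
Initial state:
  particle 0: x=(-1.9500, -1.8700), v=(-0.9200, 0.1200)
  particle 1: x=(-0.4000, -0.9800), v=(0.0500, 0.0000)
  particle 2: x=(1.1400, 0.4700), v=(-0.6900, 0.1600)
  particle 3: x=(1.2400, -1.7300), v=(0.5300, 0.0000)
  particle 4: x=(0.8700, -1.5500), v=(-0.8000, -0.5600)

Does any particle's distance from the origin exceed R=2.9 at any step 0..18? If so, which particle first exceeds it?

step 0: x0=(-1.9500, -1.8700) x1=(-0.4000, -0.9800) x2=(1.1400, 0.4700) x3=(1.2400, -1.7300) x4=(0.8700, -1.5500)
step 1: x0=(-1.9736, -1.8633) x1=(-0.3969, -0.9802) x2=(1.1153, 0.4735) x3=(1.2563, -1.7291) x4=(0.8407, -1.5680)
step 2: x0=(-1.9817, -1.8512) x1=(-0.3912, -0.9807) x2=(1.0881, 0.4733) x3=(1.2690, -1.7265) x4=(0.8072, -1.5839)
step 3: x0=(-1.9744, -1.8340) x1=(-0.3829, -0.9816) x2=(1.0584, 0.4692) x3=(1.2780, -1.7220) x4=(0.7697, -1.5978)
step 4: x0=(-1.9519, -1.8117) x1=(-0.3723, -0.9827) x2=(1.0263, 0.4613) x3=(1.2832, -1.7156) x4=(0.7283, -1.6097)
step 5: x0=(-1.9144, -1.7845) x1=(-0.3594, -0.9842) x2=(0.9919, 0.4497) x3=(1.2846, -1.7072) x4=(0.6833, -1.6196)
step 6: x0=(-1.8625, -1.7526) x1=(-0.3444, -0.9859) x2=(0.9554, 0.4344) x3=(1.2822, -1.6969) x4=(0.6350, -1.6274)
step 7: x0=(-1.7966, -1.7164) x1=(-0.3274, -0.9878) x2=(0.9167, 0.4156) x3=(1.2760, -1.6847) x4=(0.5837, -1.6334)
step 8: x0=(-1.7176, -1.6760) x1=(-0.3085, -0.9897) x2=(0.8760, 0.3932) x3=(1.2660, -1.6705) x4=(0.5298, -1.6374)
step 9: x0=(-1.6264, -1.6318) x1=(-0.2880, -0.9917) x2=(0.8335, 0.3674) x3=(1.2524, -1.6544) x4=(0.4735, -1.6395)
step 10: x0=(-1.5238, -1.5842) x1=(-0.2659, -0.9934) x2=(0.7893, 0.3384) x3=(1.2352, -1.6365) x4=(0.4154, -1.6398)
step 11: x0=(-1.4110, -1.5335) x1=(-0.2423, -0.9949) x2=(0.7435, 0.3062) x3=(1.2145, -1.6167) x4=(0.3557, -1.6383)
step 12: x0=(-1.2890, -1.4801) x1=(-0.2173, -0.9960) x2=(0.6963, 0.2711) x3=(1.1907, -1.5952) x4=(0.2950, -1.6352)
step 13: x0=(-1.1593, -1.4244) x1=(-0.1910, -0.9965) x2=(0.6479, 0.2333) x3=(1.1638, -1.5720) x4=(0.2337, -1.6306)
step 14: x0=(-1.0230, -1.3667) x1=(-0.1635, -0.9963) x2=(0.5984, 0.1929) x3=(1.1340, -1.5472) x4=(0.1720, -1.6245)
step 15: x0=(-0.8815, -1.3074) x1=(-0.1348, -0.9952) x2=(0.5480, 0.1502) x3=(1.1017, -1.5209) x4=(0.1105, -1.6172)
step 16: x0=(-0.7362, -1.2469) x1=(-0.1048, -0.9931) x2=(0.4969, 0.1053) x3=(1.0671, -1.4933) x4=(0.0494, -1.6089)
step 17: x0=(-0.5884, -1.1853) x1=(-0.0736, -0.9899) x2=(0.4453, 0.0585) x3=(1.0305, -1.4644) x4=(-0.0109, -1.5998)
step 18: x0=(-0.4394, -1.1229) x1=(-0.0409, -0.9855) x2=(0.3933, 0.0101) x3=(0.9921, -1.4343) x4=(-0.0704, -1.5902)

no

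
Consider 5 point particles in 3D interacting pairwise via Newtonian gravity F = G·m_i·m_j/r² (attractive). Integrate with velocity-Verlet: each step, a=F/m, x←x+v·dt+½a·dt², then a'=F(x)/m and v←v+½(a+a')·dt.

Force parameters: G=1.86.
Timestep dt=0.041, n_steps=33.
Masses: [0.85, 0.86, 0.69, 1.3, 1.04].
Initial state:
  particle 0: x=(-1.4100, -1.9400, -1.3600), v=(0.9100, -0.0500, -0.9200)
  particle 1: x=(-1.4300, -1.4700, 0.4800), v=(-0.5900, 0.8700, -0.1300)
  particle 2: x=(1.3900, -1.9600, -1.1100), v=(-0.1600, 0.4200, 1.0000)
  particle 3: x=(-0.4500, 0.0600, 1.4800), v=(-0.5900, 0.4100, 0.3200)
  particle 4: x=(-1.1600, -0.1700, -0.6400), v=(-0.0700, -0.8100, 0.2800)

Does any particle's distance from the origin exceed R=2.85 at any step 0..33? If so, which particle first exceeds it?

no

step 0: x0=(-1.4100, -1.9400, -1.3600) x1=(-1.4300, -1.4700, 0.4800) x2=(1.3900, -1.9600, -1.1100) x3=(-0.4500, 0.0600, 1.4800) x4=(-1.1600, -0.1700, -0.6400)
step 1: x0=(-1.3725, -1.9415, -1.3971) x1=(-1.4538, -1.4337, 0.4741) x2=(1.3830, -1.9426, -1.0688) x3=(-0.4744, 0.0764, 1.4925) x4=(-1.1628, -0.2039, -0.6280)
step 2: x0=(-1.3345, -1.9418, -1.4328) x1=(-1.4767, -1.3960, 0.4672) x2=(1.3749, -1.9248, -1.0273) x3=(-0.4993, 0.0922, 1.5039) x4=(-1.1654, -0.2392, -0.6149)
step 3: x0=(-1.2962, -1.9409, -1.4672) x1=(-1.4987, -1.3570, 0.4592) x2=(1.3659, -1.9066, -0.9855) x3=(-0.5247, 0.1071, 1.5140) x4=(-1.1678, -0.2759, -0.6008)
step 4: x0=(-1.2575, -1.9389, -1.5003) x1=(-1.5198, -1.3166, 0.4500) x2=(1.3559, -1.8881, -0.9435) x3=(-0.5505, 0.1213, 1.5230) x4=(-1.1701, -0.3140, -0.5855)
step 5: x0=(-1.2184, -1.9357, -1.5320) x1=(-1.5397, -1.2747, 0.4397) x2=(1.3448, -1.8691, -0.9011) x3=(-0.5767, 0.1348, 1.5308) x4=(-1.1723, -0.3536, -0.5689)
step 6: x0=(-1.1792, -1.9313, -1.5623) x1=(-1.5585, -1.2313, 0.4281) x2=(1.3326, -1.8498, -0.8585) x3=(-0.6034, 0.1474, 1.5373) x4=(-1.1744, -0.3946, -0.5511)
step 7: x0=(-1.1396, -1.9258, -1.5913) x1=(-1.5760, -1.1863, 0.4151) x2=(1.3194, -1.8300, -0.8156) x3=(-0.6305, 0.1593, 1.5426) x4=(-1.1765, -0.4372, -0.5319)
step 8: x0=(-1.0999, -1.9191, -1.6188) x1=(-1.5921, -1.1397, 0.4006) x2=(1.3050, -1.8099, -0.7726) x3=(-0.6581, 0.1703, 1.5466) x4=(-1.1787, -0.4813, -0.5112)
step 9: x0=(-1.0599, -1.9112, -1.6449) x1=(-1.6066, -1.0914, 0.3844) x2=(1.2895, -1.7894, -0.7293) x3=(-0.6860, 0.1805, 1.5494) x4=(-1.1811, -0.5270, -0.4888)
step 10: x0=(-1.0199, -1.9023, -1.6695) x1=(-1.6193, -1.0413, 0.3662) x2=(1.2728, -1.7685, -0.6859) x3=(-0.7144, 0.1898, 1.5509) x4=(-1.1838, -0.5742, -0.4645)
step 11: x0=(-0.9797, -1.8923, -1.6927) x1=(-1.6299, -0.9894, 0.3459) x2=(1.2549, -1.7471, -0.6423) x3=(-0.7431, 0.1983, 1.5511) x4=(-1.1870, -0.6229, -0.4381)
step 12: x0=(-0.9394, -1.8811, -1.7143) x1=(-1.6381, -0.9358, 0.3230) x2=(1.2358, -1.7254, -0.5986) x3=(-0.7723, 0.2058, 1.5500) x4=(-1.1910, -0.6731, -0.4092)
step 13: x0=(-0.8991, -1.8690, -1.7344) x1=(-1.6435, -0.8806, 0.2971) x2=(1.2154, -1.7033, -0.5547) x3=(-0.8018, 0.2124, 1.5475) x4=(-1.1961, -0.7247, -0.3775)
step 14: x0=(-0.8587, -1.8558, -1.7529) x1=(-1.6453, -0.8240, 0.2676) x2=(1.1937, -1.6807, -0.5108) x3=(-0.8317, 0.2181, 1.5436) x4=(-1.2027, -0.7772, -0.3424)
step 15: x0=(-0.8184, -1.8417, -1.7698) x1=(-1.6429, -0.7667, 0.2338) x2=(1.1707, -1.6578, -0.4668) x3=(-0.8620, 0.2228, 1.5383) x4=(-1.2115, -0.8303, -0.3034)
step 16: x0=(-0.7782, -1.8267, -1.7851) x1=(-1.6354, -0.7096, 0.1953) x2=(1.1464, -1.6344, -0.4227) x3=(-0.8926, 0.2266, 1.5315) x4=(-1.2232, -0.8829, -0.2600)
step 17: x0=(-0.7380, -1.8107, -1.7988) x1=(-1.6218, -0.6543, 0.1516) x2=(1.1207, -1.6107, -0.3787) x3=(-0.9235, 0.2293, 1.5233) x4=(-1.2385, -0.9338, -0.2117)
step 18: x0=(-0.6980, -1.7940, -1.8110) x1=(-1.6014, -0.6029, 0.1029) x2=(1.0936, -1.5865, -0.3346) x3=(-0.9548, 0.2310, 1.5136) x4=(-1.2579, -0.9811, -0.1588)
step 19: x0=(-0.6580, -1.7765, -1.8215) x1=(-1.5743, -0.5576, 0.0504) x2=(1.0650, -1.5619, -0.2905) x3=(-0.9864, 0.2317, 1.5023) x4=(-1.2815, -1.0229, -0.1021)
step 20: x0=(-0.6183, -1.7583, -1.8304) x1=(-1.5412, -0.5203, -0.0041) x2=(1.0350, -1.5369, -0.2465) x3=(-1.0182, 0.2313, 1.4894) x4=(-1.3087, -1.0577, -0.0430)
step 21: x0=(-0.5787, -1.7394, -1.8378) x1=(-1.5035, -0.4914, -0.0584) x2=(1.0035, -1.5115, -0.2025) x3=(-1.0503, 0.2298, 1.4749) x4=(-1.3382, -1.0850, 0.0168)
step 22: x0=(-0.5393, -1.7198, -1.8437) x1=(-1.4628, -0.4703, -0.1110) x2=(0.9705, -1.4857, -0.1586) x3=(-1.0825, 0.2272, 1.4588) x4=(-1.3689, -1.1052, 0.0759)
step 23: x0=(-0.5002, -1.6996, -1.8480) x1=(-1.4202, -0.4561, -0.1607) x2=(0.9360, -1.4595, -0.1148) x3=(-1.1149, 0.2235, 1.4410) x4=(-1.3996, -1.1192, 0.1335)
step 24: x0=(-0.4612, -1.6788, -1.8509) x1=(-1.3768, -0.4473, -0.2071) x2=(0.8999, -1.4329, -0.0711) x3=(-1.1474, 0.2185, 1.4216) x4=(-1.4297, -1.1279, 0.1894)
step 25: x0=(-0.4226, -1.6573, -1.8522) x1=(-1.3330, -0.4430, -0.2500) x2=(0.8622, -1.4058, -0.0276) x3=(-1.1800, 0.2124, 1.4005) x4=(-1.4588, -1.1322, 0.2434)
step 26: x0=(-0.3842, -1.6353, -1.8521) x1=(-1.2892, -0.4423, -0.2896) x2=(0.8229, -1.3783, 0.0158) x3=(-1.2126, 0.2049, 1.3776) x4=(-1.4865, -1.1327, 0.2957)
step 27: x0=(-0.3461, -1.6126, -1.8505) x1=(-1.2455, -0.4444, -0.3260) x2=(0.7819, -1.3503, 0.0589) x3=(-1.2451, 0.1961, 1.3531) x4=(-1.5128, -1.1300, 0.3464)
step 28: x0=(-0.3084, -1.5893, -1.8475) x1=(-1.2021, -0.4488, -0.3593) x2=(0.7392, -1.3219, 0.1018) x3=(-1.2777, 0.1859, 1.3268) x4=(-1.5376, -1.1245, 0.3957)
step 29: x0=(-0.2710, -1.5654, -1.8429) x1=(-1.1590, -0.4551, -0.3898) x2=(0.6948, -1.2929, 0.1444) x3=(-1.3101, 0.1741, 1.2987) x4=(-1.5608, -1.1163, 0.4439)
step 30: x0=(-0.2340, -1.5409, -1.8369) x1=(-1.1162, -0.4629, -0.4176) x2=(0.6487, -1.2635, 0.1866) x3=(-1.3424, 0.1608, 1.2689) x4=(-1.5824, -1.1056, 0.4910)
step 31: x0=(-0.1975, -1.5158, -1.8293) x1=(-1.0736, -0.4721, -0.4429) x2=(0.6006, -1.2334, 0.2285) x3=(-1.3746, 0.1457, 1.2373) x4=(-1.6024, -1.0925, 0.5373)
step 32: x0=(-0.1614, -1.4900, -1.8203) x1=(-1.0312, -0.4825, -0.4659) x2=(0.5508, -1.2029, 0.2700) x3=(-1.4065, 0.1287, 1.2039) x4=(-1.6208, -1.0771, 0.5830)
step 33: x0=(-0.1259, -1.4635, -1.8097) x1=(-0.9891, -0.4938, -0.4866) x2=(0.4989, -1.1717, 0.3111) x3=(-1.4383, 0.1097, 1.1686) x4=(-1.6375, -1.0591, 0.6281)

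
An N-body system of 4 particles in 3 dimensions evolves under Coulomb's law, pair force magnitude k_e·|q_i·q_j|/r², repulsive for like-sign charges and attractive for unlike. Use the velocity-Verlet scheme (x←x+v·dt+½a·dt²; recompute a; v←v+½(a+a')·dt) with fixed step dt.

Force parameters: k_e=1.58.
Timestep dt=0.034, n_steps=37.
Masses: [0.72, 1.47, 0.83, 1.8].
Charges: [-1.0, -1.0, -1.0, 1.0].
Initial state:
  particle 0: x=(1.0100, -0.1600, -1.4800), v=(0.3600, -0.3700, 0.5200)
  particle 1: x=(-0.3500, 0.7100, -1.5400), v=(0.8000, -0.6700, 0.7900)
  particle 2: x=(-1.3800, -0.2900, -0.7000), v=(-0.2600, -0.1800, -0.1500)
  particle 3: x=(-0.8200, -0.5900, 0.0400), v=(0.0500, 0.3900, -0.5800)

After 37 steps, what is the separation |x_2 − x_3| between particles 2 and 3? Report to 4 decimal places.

0.4214

step 0: x0=(1.0100, -0.1600, -1.4800) x1=(-0.3500, 0.7100, -1.5400) x2=(-1.3800, -0.2900, -0.7000) x3=(-0.8200, -0.5900, 0.0400)
step 1: x0=(1.0227, -0.1729, -1.4622) x1=(-0.3229, 0.6874, -1.5132) x2=(-1.3886, -0.2967, -0.7040) x3=(-0.8185, -0.5765, 0.0197)
step 2: x0=(1.0362, -0.1863, -1.4443) x1=(-0.2960, 0.6651, -1.4863) x2=(-1.3966, -0.3046, -0.7057) x3=(-0.8175, -0.5625, -0.0016)
step 3: x0=(1.0507, -0.2004, -1.4261) x1=(-0.2693, 0.6432, -1.4595) x2=(-1.4040, -0.3137, -0.7051) x3=(-0.8169, -0.5480, -0.0242)
step 4: x0=(1.0660, -0.2151, -1.4078) x1=(-0.2428, 0.6216, -1.4326) x2=(-1.4106, -0.3238, -0.7021) x3=(-0.8169, -0.5330, -0.0478)
step 5: x0=(1.0822, -0.2303, -1.3893) x1=(-0.2165, 0.6004, -1.4057) x2=(-1.4164, -0.3351, -0.6968) x3=(-0.8175, -0.5175, -0.0727)
step 6: x0=(1.0992, -0.2462, -1.3706) x1=(-0.1905, 0.5794, -1.3787) x2=(-1.4211, -0.3474, -0.6892) x3=(-0.8186, -0.5016, -0.0989)
step 7: x0=(1.1172, -0.2627, -1.3518) x1=(-0.1647, 0.5587, -1.3516) x2=(-1.4246, -0.3606, -0.6790) x3=(-0.8205, -0.4852, -0.1263)
step 8: x0=(1.1360, -0.2799, -1.3327) x1=(-0.1392, 0.5383, -1.3244) x2=(-1.4266, -0.3748, -0.6663) x3=(-0.8232, -0.4683, -0.1550)
step 9: x0=(1.1557, -0.2976, -1.3136) x1=(-0.1141, 0.5182, -1.2971) x2=(-1.4268, -0.3897, -0.6511) x3=(-0.8268, -0.4511, -0.1851)
step 10: x0=(1.1762, -0.3160, -1.2943) x1=(-0.0892, 0.4983, -1.2696) x2=(-1.4250, -0.4054, -0.6331) x3=(-0.8314, -0.4334, -0.2166)
step 11: x0=(1.1977, -0.3350, -1.2749) x1=(-0.0648, 0.4786, -1.2419) x2=(-1.4206, -0.4216, -0.6124) x3=(-0.8372, -0.4155, -0.2496)
step 12: x0=(1.2199, -0.3546, -1.2553) x1=(-0.0408, 0.4591, -1.2140) x2=(-1.4130, -0.4382, -0.5890) x3=(-0.8445, -0.3973, -0.2841)
step 13: x0=(1.2430, -0.3749, -1.2357) x1=(-0.0172, 0.4398, -1.1858) x2=(-1.4017, -0.4548, -0.5627) x3=(-0.8535, -0.3790, -0.3201)
step 14: x0=(1.2669, -0.3957, -1.2160) x1=(0.0060, 0.4207, -1.1575) x2=(-1.3858, -0.4711, -0.5336) x3=(-0.8645, -0.3607, -0.3576)
step 15: x0=(1.2917, -0.4171, -1.1962) x1=(0.0285, 0.4018, -1.1289) x2=(-1.3642, -0.4863, -0.5021) x3=(-0.8781, -0.3429, -0.3964)
step 16: x0=(1.3172, -0.4391, -1.1765) x1=(0.0506, 0.3830, -1.1001) x2=(-1.3358, -0.4996, -0.4685) x3=(-0.8947, -0.3258, -0.4364)
step 17: x0=(1.3436, -0.4617, -1.1567) x1=(0.0720, 0.3643, -1.0711) x2=(-1.2991, -0.5097, -0.4340) x3=(-0.9149, -0.3100, -0.4770)
step 18: x0=(1.3708, -0.4849, -1.1369) x1=(0.0927, 0.3458, -1.0419) x2=(-1.2530, -0.5148, -0.4003) x3=(-0.9392, -0.2965, -0.5173)
step 19: x0=(1.3988, -0.5085, -1.1172) x1=(0.1128, 0.3274, -1.0126) x2=(-1.1970, -0.5128, -0.3702) x3=(-0.9679, -0.2861, -0.5561)
step 20: x0=(1.4276, -0.5328, -1.0975) x1=(0.1322, 0.3092, -0.9831) x2=(-1.1321, -0.5015, -0.3477) x3=(-1.0005, -0.2800, -0.5915)
step 21: x0=(1.4572, -0.5576, -1.0780) x1=(0.1510, 0.2912, -0.9536) x2=(-1.0617, -0.4797, -0.3368) x3=(-1.0354, -0.2787, -0.6215)
step 22: x0=(1.4877, -0.5829, -1.0586) x1=(0.1691, 0.2735, -0.9240) x2=(-0.9909, -0.4480, -0.3402) x3=(-1.0703, -0.2819, -0.6449)
step 23: x0=(1.5191, -0.6087, -1.0393) x1=(0.1867, 0.2561, -0.8945) x2=(-0.9250, -0.4086, -0.3579) x3=(-1.1028, -0.2887, -0.6616)
step 24: x0=(1.5513, -0.6351, -1.0201) x1=(0.2038, 0.2389, -0.8652) x2=(-0.8680, -0.3646, -0.3881) x3=(-1.1312, -0.2976, -0.6724)
step 25: x0=(1.5843, -0.6620, -1.0011) x1=(0.2205, 0.2222, -0.8359) x2=(-0.8219, -0.3187, -0.4281) x3=(-1.1547, -0.3075, -0.6786)
step 26: x0=(1.6182, -0.6894, -0.9822) x1=(0.2370, 0.2058, -0.8068) x2=(-0.7874, -0.2731, -0.4751) x3=(-1.1729, -0.3174, -0.6813)
step 27: x0=(1.6530, -0.7173, -0.9635) x1=(0.2534, 0.1899, -0.7779) x2=(-0.7647, -0.2291, -0.5269) x3=(-1.1859, -0.3267, -0.6815)
step 28: x0=(1.6886, -0.7458, -0.9450) x1=(0.2698, 0.1744, -0.7490) x2=(-0.7534, -0.1880, -0.5819) x3=(-1.1940, -0.3348, -0.6802)
step 29: x0=(1.7251, -0.7748, -0.9265) x1=(0.2863, 0.1593, -0.7203) x2=(-0.7532, -0.1504, -0.6385) x3=(-1.1975, -0.3414, -0.6780)
step 30: x0=(1.7623, -0.8043, -0.9082) x1=(0.3030, 0.1445, -0.6916) x2=(-0.7637, -0.1170, -0.6957) x3=(-1.1964, -0.3462, -0.6755)
step 31: x0=(1.8003, -0.8343, -0.8900) x1=(0.3199, 0.1301, -0.6628) x2=(-0.7843, -0.0882, -0.7525) x3=(-1.1912, -0.3488, -0.6731)
step 32: x0=(1.8390, -0.8648, -0.8719) x1=(0.3370, 0.1159, -0.6340) x2=(-0.8145, -0.0645, -0.8079) x3=(-1.1819, -0.3492, -0.6715)
step 33: x0=(1.8784, -0.8958, -0.8539) x1=(0.3541, 0.1019, -0.6049) x2=(-0.8537, -0.0465, -0.8610) x3=(-1.1689, -0.3469, -0.6710)
step 34: x0=(1.9185, -0.9272, -0.8360) x1=(0.3712, 0.0880, -0.5756) x2=(-0.9010, -0.0347, -0.9104) x3=(-1.1524, -0.3416, -0.6724)
step 35: x0=(1.9592, -0.9590, -0.8181) x1=(0.3883, 0.0743, -0.5462) x2=(-0.9553, -0.0298, -0.9548) x3=(-1.1328, -0.3331, -0.6761)
step 36: x0=(2.0005, -0.9913, -0.8003) x1=(0.4052, 0.0607, -0.5165) x2=(-1.0153, -0.0323, -0.9928) x3=(-1.1107, -0.3212, -0.6830)
step 37: x0=(2.0423, -1.0239, -0.7826) x1=(0.4218, 0.0472, -0.4867) x2=(-1.0789, -0.0426, -1.0228) x3=(-1.0870, -0.3055, -0.6936)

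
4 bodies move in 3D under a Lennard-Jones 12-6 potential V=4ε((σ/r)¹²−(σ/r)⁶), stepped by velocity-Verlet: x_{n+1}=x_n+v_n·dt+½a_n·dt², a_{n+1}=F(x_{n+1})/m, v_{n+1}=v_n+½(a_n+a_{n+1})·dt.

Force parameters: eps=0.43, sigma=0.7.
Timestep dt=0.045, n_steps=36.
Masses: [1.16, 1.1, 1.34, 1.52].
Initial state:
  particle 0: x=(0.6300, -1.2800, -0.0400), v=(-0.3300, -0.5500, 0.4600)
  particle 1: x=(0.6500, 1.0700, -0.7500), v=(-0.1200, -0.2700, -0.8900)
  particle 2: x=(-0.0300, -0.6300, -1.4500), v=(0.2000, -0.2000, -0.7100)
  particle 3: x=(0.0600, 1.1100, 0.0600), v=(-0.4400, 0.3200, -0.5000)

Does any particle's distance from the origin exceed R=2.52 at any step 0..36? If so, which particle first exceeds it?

yes, particle 2

step 0: x0=(0.6300, -1.2800, -0.0400) x1=(0.6500, 1.0700, -0.7500) x2=(-0.0300, -0.6300, -1.4500) x3=(0.0600, 1.1100, 0.0600)
step 1: x0=(0.6151, -1.3047, -0.0193) x1=(0.6441, 1.0579, -0.7894) x2=(-0.0210, -0.6390, -1.4819) x3=(0.0406, 1.1244, 0.0370)
step 2: x0=(0.6003, -1.3294, 0.0013) x1=(0.6373, 1.0458, -0.8275) x2=(-0.0120, -0.6480, -1.5138) x3=(0.0218, 1.1387, 0.0131)
step 3: x0=(0.5854, -1.3541, 0.0219) x1=(0.6297, 1.0339, -0.8647) x2=(-0.0029, -0.6570, -1.5457) x3=(0.0035, 1.1529, -0.0115)
step 4: x0=(0.5705, -1.3788, 0.0425) x1=(0.6214, 1.0220, -0.9008) x2=(0.0062, -0.6660, -1.5775) x3=(-0.0142, 1.1670, -0.0369)
step 5: x0=(0.5556, -1.4035, 0.0630) x1=(0.6125, 1.0103, -0.9361) x2=(0.0152, -0.6749, -1.6092) x3=(-0.0315, 1.1810, -0.0628)
step 6: x0=(0.5406, -1.4281, 0.0836) x1=(0.6029, 0.9987, -0.9706) x2=(0.0243, -0.6839, -1.6410) x3=(-0.0483, 1.1948, -0.0894)
step 7: x0=(0.5257, -1.4527, 0.1041) x1=(0.5929, 0.9873, -1.0043) x2=(0.0334, -0.6928, -1.6727) x3=(-0.0647, 1.2086, -0.1165)
step 8: x0=(0.5108, -1.4774, 0.1246) x1=(0.5822, 0.9760, -1.0374) x2=(0.0425, -0.7018, -1.7044) x3=(-0.0808, 1.2222, -0.1441)
step 9: x0=(0.4958, -1.5020, 0.1450) x1=(0.5712, 0.9648, -1.0699) x2=(0.0517, -0.7107, -1.7361) x3=(-0.0965, 1.2357, -0.1721)
step 10: x0=(0.4809, -1.5266, 0.1655) x1=(0.5597, 0.9538, -1.1018) x2=(0.0608, -0.7196, -1.7678) x3=(-0.1119, 1.2491, -0.2006)
step 11: x0=(0.4660, -1.5512, 0.1860) x1=(0.5477, 0.9429, -1.1332) x2=(0.0699, -0.7285, -1.7994) x3=(-0.1271, 1.2623, -0.2295)
step 12: x0=(0.4510, -1.5758, 0.2064) x1=(0.5354, 0.9323, -1.1640) x2=(0.0791, -0.7373, -1.8311) x3=(-0.1419, 1.2754, -0.2587)
step 13: x0=(0.4361, -1.6004, 0.2269) x1=(0.5227, 0.9217, -1.1944) x2=(0.0882, -0.7461, -1.8627) x3=(-0.1565, 1.2884, -0.2883)
step 14: x0=(0.4211, -1.6249, 0.2473) x1=(0.5096, 0.9113, -1.2243) x2=(0.0974, -0.7549, -1.8943) x3=(-0.1708, 1.3012, -0.3183)
step 15: x0=(0.4062, -1.6495, 0.2677) x1=(0.4963, 0.9011, -1.2538) x2=(0.1065, -0.7637, -1.9259) x3=(-0.1849, 1.3139, -0.3485)
step 16: x0=(0.3913, -1.6741, 0.2881) x1=(0.4826, 0.8910, -1.2829) x2=(0.1157, -0.7725, -1.9574) x3=(-0.1988, 1.3264, -0.3791)
step 17: x0=(0.3763, -1.6987, 0.3086) x1=(0.4685, 0.8811, -1.3116) x2=(0.1249, -0.7812, -1.9890) x3=(-0.2124, 1.3389, -0.4099)
step 18: x0=(0.3614, -1.7232, 0.3290) x1=(0.4542, 0.8714, -1.3399) x2=(0.1341, -0.7900, -2.0205) x3=(-0.2259, 1.3511, -0.4410)
step 19: x0=(0.3464, -1.7478, 0.3494) x1=(0.4396, 0.8618, -1.3679) x2=(0.1432, -0.7986, -2.0521) x3=(-0.2391, 1.3632, -0.4724)
step 20: x0=(0.3315, -1.7724, 0.3698) x1=(0.4248, 0.8524, -1.3956) x2=(0.1524, -0.8073, -2.0836) x3=(-0.2521, 1.3752, -0.5041)
step 21: x0=(0.3165, -1.7969, 0.3902) x1=(0.4096, 0.8432, -1.4229) x2=(0.1616, -0.8159, -2.1151) x3=(-0.2650, 1.3870, -0.5359)
step 22: x0=(0.3016, -1.8215, 0.4106) x1=(0.3942, 0.8341, -1.4498) x2=(0.1708, -0.8246, -2.1466) x3=(-0.2776, 1.3987, -0.5681)
step 23: x0=(0.2866, -1.8461, 0.4310) x1=(0.3786, 0.8253, -1.4765) x2=(0.1800, -0.8331, -2.1781) x3=(-0.2901, 1.4102, -0.6005)
step 24: x0=(0.2717, -1.8706, 0.4514) x1=(0.3627, 0.8165, -1.5029) x2=(0.1892, -0.8417, -2.2095) x3=(-0.3025, 1.4216, -0.6330)
step 25: x0=(0.2567, -1.8952, 0.4718) x1=(0.3466, 0.8080, -1.5290) x2=(0.1984, -0.8502, -2.2410) x3=(-0.3146, 1.4328, -0.6659)
step 26: x0=(0.2418, -1.9197, 0.4922) x1=(0.3302, 0.7997, -1.5548) x2=(0.2076, -0.8587, -2.2724) x3=(-0.3266, 1.4439, -0.6989)
step 27: x0=(0.2268, -1.9443, 0.5126) x1=(0.3137, 0.7915, -1.5803) x2=(0.2168, -0.8672, -2.3038) x3=(-0.3384, 1.4548, -0.7321)
step 28: x0=(0.2119, -1.9688, 0.5330) x1=(0.2969, 0.7835, -1.6056) x2=(0.2260, -0.8757, -2.3352) x3=(-0.3501, 1.4656, -0.7656)
step 29: x0=(0.1969, -1.9934, 0.5534) x1=(0.2799, 0.7758, -1.6305) x2=(0.2352, -0.8841, -2.3666) x3=(-0.3616, 1.4761, -0.7992)
step 30: x0=(0.1820, -2.0179, 0.5738) x1=(0.2626, 0.7682, -1.6553) x2=(0.2445, -0.8925, -2.3980) x3=(-0.3729, 1.4866, -0.8331)
step 31: x0=(0.1671, -2.0425, 0.5941) x1=(0.2452, 0.7608, -1.6798) x2=(0.2537, -0.9009, -2.4294) x3=(-0.3841, 1.4968, -0.8671)
step 32: x0=(0.1521, -2.0670, 0.6145) x1=(0.2276, 0.7536, -1.7040) x2=(0.2629, -0.9092, -2.4608) x3=(-0.3952, 1.5069, -0.9013)
step 33: x0=(0.1372, -2.0916, 0.6349) x1=(0.2098, 0.7467, -1.7280) x2=(0.2721, -0.9175, -2.4921) x3=(-0.4061, 1.5168, -0.9358)
step 34: x0=(0.1222, -2.1161, 0.6553) x1=(0.1917, 0.7399, -1.7517) x2=(0.2813, -0.9258, -2.5234) x3=(-0.4169, 1.5265, -0.9704)
step 35: x0=(0.1073, -2.1407, 0.6757) x1=(0.1735, 0.7334, -1.7752) x2=(0.2905, -0.9341, -2.5548) x3=(-0.4275, 1.5360, -1.0051)
step 36: x0=(0.0923, -2.1652, 0.6961) x1=(0.1551, 0.7271, -1.7985) x2=(0.2997, -0.9424, -2.5861) x3=(-0.4380, 1.5454, -1.0401)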